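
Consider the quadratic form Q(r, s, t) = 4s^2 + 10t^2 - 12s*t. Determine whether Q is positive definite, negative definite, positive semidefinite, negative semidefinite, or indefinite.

positive semidefinite

The associated matrix is A = [[0, 0, 0], [0, 4, -6], [0, -6, 10]].
Congruent diagonalization of A (simultaneous row and column reduction) yields pivots 0, 4, 1.
That gives 2 positive, 1 zero pivots.
Hence Q is positive semidefinite.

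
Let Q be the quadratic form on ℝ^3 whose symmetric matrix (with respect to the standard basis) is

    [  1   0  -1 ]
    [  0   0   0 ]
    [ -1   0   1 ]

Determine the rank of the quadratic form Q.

1

Applying the same elementary operations to the rows and columns of A produces a congruent diagonal matrix with entries 1, 0, 0.
Counting signs: 1 positive, 2 zero.
The rank is the number of nonzero pivots: 1.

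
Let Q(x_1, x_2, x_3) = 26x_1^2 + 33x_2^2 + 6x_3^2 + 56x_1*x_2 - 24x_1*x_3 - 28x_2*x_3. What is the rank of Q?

The symmetric matrix is A = [[26, 28, -12], [28, 33, -14], [-12, -14, 6]].
Row-reducing A symmetrically gives the diagonal entries 26, 37/13, 2/37.
That gives 3 positive pivots.
The rank is the number of nonzero pivots: 3.

3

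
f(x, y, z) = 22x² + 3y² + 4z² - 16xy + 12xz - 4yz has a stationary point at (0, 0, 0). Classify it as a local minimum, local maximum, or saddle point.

local minimum

The Hessian at the origin is H = [[44, -16, 12], [-16, 6, -4], [12, -4, 8]].
Row-reducing H symmetrically gives the diagonal entries 44, 2/11, 4.
So there are 3 positive pivots.
H is positive definite, so the origin is a strict local minimum.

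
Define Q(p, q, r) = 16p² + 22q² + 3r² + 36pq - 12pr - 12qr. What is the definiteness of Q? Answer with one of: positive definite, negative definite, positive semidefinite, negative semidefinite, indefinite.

positive definite

Write A = [[16, 18, -6], [18, 22, -6], [-6, -6, 3]].
An LDLᵀ factorisation of A has diagonal entries 16, 7/4, 3/7.
That gives 3 positive pivots.
Hence Q is positive definite.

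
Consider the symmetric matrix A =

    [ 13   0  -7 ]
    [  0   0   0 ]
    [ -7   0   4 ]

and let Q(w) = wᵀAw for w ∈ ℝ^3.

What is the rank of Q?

2

Symmetric row and column elimination reduces A to a congruent diagonal form with pivots 13, 0, 3/13.
That gives 2 positive, 1 zero pivots.
The rank is the number of nonzero pivots: 2.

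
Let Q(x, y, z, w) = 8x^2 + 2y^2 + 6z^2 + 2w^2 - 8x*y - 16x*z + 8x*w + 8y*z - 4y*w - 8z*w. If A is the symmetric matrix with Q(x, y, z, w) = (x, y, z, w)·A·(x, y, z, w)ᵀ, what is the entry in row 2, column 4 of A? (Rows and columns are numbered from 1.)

The coefficient of y·w in Q is -4. For a symmetric A this equals A[2,4] + A[4,2] = 2·A[2,4].
So A[2,4] = -4/2 = -2.

-2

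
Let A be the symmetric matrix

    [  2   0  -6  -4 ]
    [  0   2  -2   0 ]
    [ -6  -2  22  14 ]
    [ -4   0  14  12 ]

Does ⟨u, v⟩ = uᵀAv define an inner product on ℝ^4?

Leading principal minors: Δ_1 = 2, Δ_2 = 4, Δ_3 = 8, Δ_4 = 16.
All leading principal minors are positive, so by Sylvester's criterion Q is positive definite.
⟨·,·⟩ is an inner product exactly when A is positive definite.

yes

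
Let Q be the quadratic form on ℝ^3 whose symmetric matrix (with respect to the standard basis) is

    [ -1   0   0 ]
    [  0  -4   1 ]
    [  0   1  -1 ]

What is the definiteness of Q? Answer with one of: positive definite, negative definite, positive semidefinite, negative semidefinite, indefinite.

negative definite

Leading principal minors: Δ_1 = -1, Δ_2 = 4, Δ_3 = -3.
The signs alternate starting with Δ_1 < 0, so by Sylvester's criterion Q is negative definite.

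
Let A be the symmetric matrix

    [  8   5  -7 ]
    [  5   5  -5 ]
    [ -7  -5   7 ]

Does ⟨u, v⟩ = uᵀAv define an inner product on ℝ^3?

Symmetric row and column elimination reduces A to a congruent diagonal form with pivots 8, 15/8, 2/3.
So there are 3 positive pivots.
Hence Q is positive definite.
⟨·,·⟩ is an inner product exactly when A is positive definite.

yes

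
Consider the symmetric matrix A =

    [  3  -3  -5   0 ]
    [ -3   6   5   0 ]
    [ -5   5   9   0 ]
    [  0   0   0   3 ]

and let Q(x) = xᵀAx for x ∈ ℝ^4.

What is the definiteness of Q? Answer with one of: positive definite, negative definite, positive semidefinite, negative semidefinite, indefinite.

positive definite

Leading principal minors: Δ_1 = 3, Δ_2 = 9, Δ_3 = 6, Δ_4 = 18.
All leading principal minors are positive, so by Sylvester's criterion Q is positive definite.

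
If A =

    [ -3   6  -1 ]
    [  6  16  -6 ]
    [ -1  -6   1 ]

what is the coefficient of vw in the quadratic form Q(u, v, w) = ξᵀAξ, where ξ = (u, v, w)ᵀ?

-12

The coefficient of vw is A[2,3] + A[3,2] = 2·(-6) = -12.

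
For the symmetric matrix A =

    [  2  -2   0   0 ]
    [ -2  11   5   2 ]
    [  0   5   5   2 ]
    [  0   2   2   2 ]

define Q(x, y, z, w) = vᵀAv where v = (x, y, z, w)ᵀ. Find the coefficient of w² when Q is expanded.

2

The coefficient of w² is the diagonal entry A[4,4] = 2.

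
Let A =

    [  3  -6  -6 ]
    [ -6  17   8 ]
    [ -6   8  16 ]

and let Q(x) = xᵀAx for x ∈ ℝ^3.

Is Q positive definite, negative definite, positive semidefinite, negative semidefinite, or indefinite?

Applying the same elementary operations to the rows and columns of A produces a congruent diagonal matrix with entries 3, 5, 4/5.
So there are 3 positive pivots.
Hence Q is positive definite.

positive definite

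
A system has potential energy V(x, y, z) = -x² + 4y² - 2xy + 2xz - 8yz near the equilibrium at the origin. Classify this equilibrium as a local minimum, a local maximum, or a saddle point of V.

saddle point

The Hessian at the origin is H = [[-2, -2, 2], [-2, 8, -8], [2, -8, 0]].
An LDLᵀ factorisation of H has diagonal entries -2, 10, -8.
So there are 1 positive, 2 negative pivots.
H is indefinite, so the origin is a saddle point.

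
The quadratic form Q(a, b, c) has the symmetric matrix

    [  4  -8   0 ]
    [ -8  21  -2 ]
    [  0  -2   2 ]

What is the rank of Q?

Symmetric row and column elimination reduces A to a congruent diagonal form with pivots 4, 5, 6/5.
Counting signs: 3 positive.
The rank is the number of nonzero pivots: 3.

3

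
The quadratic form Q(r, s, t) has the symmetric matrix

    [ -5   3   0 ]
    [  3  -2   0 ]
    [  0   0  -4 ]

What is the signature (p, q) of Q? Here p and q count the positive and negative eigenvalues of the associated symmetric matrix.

(0, 3)

Applying the same elementary operations to the rows and columns of A produces a congruent diagonal matrix with entries -5, -1/5, -4.
That gives 3 negative pivots.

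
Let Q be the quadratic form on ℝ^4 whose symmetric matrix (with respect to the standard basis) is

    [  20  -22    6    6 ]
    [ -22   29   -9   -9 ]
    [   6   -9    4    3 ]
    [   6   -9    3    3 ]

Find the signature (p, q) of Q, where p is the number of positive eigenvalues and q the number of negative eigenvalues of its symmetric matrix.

Congruent diagonalization of A (simultaneous row and column reduction) yields pivots 20, 24/5, 1, 0.
That gives 3 positive, 1 zero pivots.

(3, 0)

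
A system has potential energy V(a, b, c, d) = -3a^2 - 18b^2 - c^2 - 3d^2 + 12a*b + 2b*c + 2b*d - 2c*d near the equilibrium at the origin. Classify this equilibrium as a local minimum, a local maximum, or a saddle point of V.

local maximum

The Hessian at the origin is H = [[-6, 12, 0, 0], [12, -36, 2, 2], [0, 2, -2, -2], [0, 2, -2, -6]].
An LDLᵀ factorisation of H has diagonal entries -6, -12, -5/3, -4.
That gives 4 negative pivots.
H is negative definite, so the origin is a strict local maximum.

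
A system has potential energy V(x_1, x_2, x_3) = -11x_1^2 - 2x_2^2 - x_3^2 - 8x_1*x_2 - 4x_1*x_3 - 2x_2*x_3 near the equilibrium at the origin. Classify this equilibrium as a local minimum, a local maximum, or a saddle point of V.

The Hessian at the origin is H = [[-22, -8, -4], [-8, -4, -2], [-4, -2, -2]].
An LDLᵀ factorisation of H has diagonal entries -22, -12/11, -1.
So there are 3 negative pivots.
H is negative definite, so the origin is a strict local maximum.

local maximum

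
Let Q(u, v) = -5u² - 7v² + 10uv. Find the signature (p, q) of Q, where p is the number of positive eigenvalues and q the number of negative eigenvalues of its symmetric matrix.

The associated matrix is A = [[-5, 5], [5, -7]].
Applying the same elementary operations to the rows and columns of A produces a congruent diagonal matrix with entries -5, -2.
That gives 2 negative pivots.

(0, 2)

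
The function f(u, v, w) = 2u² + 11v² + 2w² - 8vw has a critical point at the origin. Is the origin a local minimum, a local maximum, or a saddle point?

local minimum

The Hessian at the origin is H = [[4, 0, 0], [0, 22, -8], [0, -8, 4]].
Congruent diagonalization of H (simultaneous row and column reduction) yields pivots 4, 22, 12/11.
So there are 3 positive pivots.
H is positive definite, so the origin is a strict local minimum.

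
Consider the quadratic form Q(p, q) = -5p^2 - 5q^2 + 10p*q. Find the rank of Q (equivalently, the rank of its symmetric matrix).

1

Write A = [[-5, 5], [5, -5]].
Row-reducing A symmetrically gives the diagonal entries -5, 0.
Counting signs: 1 negative, 1 zero.
The rank is the number of nonzero pivots: 1.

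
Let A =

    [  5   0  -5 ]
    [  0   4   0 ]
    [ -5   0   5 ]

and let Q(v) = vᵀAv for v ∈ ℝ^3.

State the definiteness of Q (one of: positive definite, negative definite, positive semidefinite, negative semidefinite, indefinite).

Symmetric row and column elimination reduces A to a congruent diagonal form with pivots 5, 4, 0.
Counting signs: 2 positive, 1 zero.
Hence Q is positive semidefinite.

positive semidefinite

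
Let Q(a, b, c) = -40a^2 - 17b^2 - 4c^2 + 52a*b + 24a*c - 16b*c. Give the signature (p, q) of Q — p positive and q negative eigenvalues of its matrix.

(0, 2)

The symmetric matrix is A = [[-40, 26, 12], [26, -17, -8], [12, -8, -4]].
Symmetric row and column elimination reduces A to a congruent diagonal form with pivots -40, -1/10, 0.
Counting signs: 2 negative, 1 zero.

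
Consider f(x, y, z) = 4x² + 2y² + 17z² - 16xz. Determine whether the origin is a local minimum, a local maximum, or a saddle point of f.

The Hessian at the origin is H = [[8, 0, -16], [0, 4, 0], [-16, 0, 34]].
Symmetric row and column elimination reduces H to a congruent diagonal form with pivots 8, 4, 2.
So there are 3 positive pivots.
H is positive definite, so the origin is a strict local minimum.

local minimum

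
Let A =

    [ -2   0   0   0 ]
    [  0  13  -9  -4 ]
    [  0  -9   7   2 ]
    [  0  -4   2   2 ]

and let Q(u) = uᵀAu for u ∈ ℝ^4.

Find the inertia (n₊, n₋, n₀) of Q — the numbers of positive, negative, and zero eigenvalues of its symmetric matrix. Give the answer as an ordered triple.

(2, 1, 1)

Applying the same elementary operations to the rows and columns of A produces a congruent diagonal matrix with entries -2, 13, 10/13, 0.
Counting signs: 2 positive, 1 negative, 1 zero.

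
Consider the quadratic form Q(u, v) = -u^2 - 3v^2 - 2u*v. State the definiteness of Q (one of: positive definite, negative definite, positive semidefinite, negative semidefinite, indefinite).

negative definite

The symmetric matrix of Q is A = [[-1, -1], [-1, -3]].
Leading principal minors: Δ_1 = -1, Δ_2 = 2.
The signs alternate starting with Δ_1 < 0, so by Sylvester's criterion Q is negative definite.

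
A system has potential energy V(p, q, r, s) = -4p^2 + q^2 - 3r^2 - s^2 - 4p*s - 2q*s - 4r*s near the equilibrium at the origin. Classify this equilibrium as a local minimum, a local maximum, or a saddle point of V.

saddle point

The Hessian at the origin is H = [[-8, 0, 0, -4], [0, 2, 0, -2], [0, 0, -6, -4], [-4, -2, -4, -2]].
Congruent diagonalization of H (simultaneous row and column reduction) yields pivots -8, 2, -6, 2/3.
Counting signs: 2 positive, 2 negative.
H is indefinite, so the origin is a saddle point.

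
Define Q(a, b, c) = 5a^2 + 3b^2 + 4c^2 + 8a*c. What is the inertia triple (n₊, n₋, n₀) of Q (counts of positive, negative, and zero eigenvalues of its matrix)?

(3, 0, 0)

The symmetric matrix is A = [[5, 0, 4], [0, 3, 0], [4, 0, 4]].
Applying the same elementary operations to the rows and columns of A produces a congruent diagonal matrix with entries 5, 3, 4/5.
That gives 3 positive pivots.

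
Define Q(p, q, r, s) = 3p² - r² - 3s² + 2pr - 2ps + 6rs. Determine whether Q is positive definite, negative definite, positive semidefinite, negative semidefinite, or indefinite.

The associated matrix is A = [[3, 0, 1, -1], [0, 0, 0, 0], [1, 0, -1, 3], [-1, 0, 3, -3]].
Row-reducing A symmetrically gives the diagonal entries 3, 0, -4/3, 5.
Counting signs: 2 positive, 1 negative, 1 zero.
Hence Q is indefinite.

indefinite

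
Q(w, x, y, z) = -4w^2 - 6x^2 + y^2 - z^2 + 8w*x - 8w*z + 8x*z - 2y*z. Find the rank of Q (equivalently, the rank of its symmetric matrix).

4

The symmetric matrix is A = [[-4, 4, 0, -4], [4, -6, 0, 4], [0, 0, 1, -1], [-4, 4, -1, -1]].
Row-reducing A symmetrically gives the diagonal entries -4, -2, 1, 2.
That gives 2 positive, 2 negative pivots.
The rank is the number of nonzero pivots: 4.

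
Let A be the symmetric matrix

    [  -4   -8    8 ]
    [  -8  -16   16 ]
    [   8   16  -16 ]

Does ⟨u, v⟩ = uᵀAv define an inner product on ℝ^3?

no

Applying the same elementary operations to the rows and columns of A produces a congruent diagonal matrix with entries -4, 0, 0.
So there are 1 negative, 2 zero pivots.
Hence Q is negative semidefinite.
⟨·,·⟩ is an inner product exactly when A is positive definite.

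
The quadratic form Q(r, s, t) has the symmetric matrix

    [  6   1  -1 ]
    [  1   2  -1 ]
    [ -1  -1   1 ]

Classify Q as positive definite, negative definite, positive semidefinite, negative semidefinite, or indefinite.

positive definite

Leading principal minors: Δ_1 = 6, Δ_2 = 11, Δ_3 = 5.
All leading principal minors are positive, so by Sylvester's criterion Q is positive definite.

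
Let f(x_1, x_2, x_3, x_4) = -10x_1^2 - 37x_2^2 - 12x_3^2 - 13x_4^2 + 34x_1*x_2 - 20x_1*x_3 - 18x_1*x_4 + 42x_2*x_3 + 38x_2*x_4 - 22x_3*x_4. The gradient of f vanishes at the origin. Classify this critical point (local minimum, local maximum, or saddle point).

local maximum

The Hessian at the origin is H = [[-20, 34, -20, -18], [34, -74, 42, 38], [-20, 42, -24, -22], [-18, 38, -22, -26]].
Symmetric row and column elimination reduces H to a congruent diagonal form with pivots -20, -81/5, -4/81, -4.
That gives 4 negative pivots.
H is negative definite, so the origin is a strict local maximum.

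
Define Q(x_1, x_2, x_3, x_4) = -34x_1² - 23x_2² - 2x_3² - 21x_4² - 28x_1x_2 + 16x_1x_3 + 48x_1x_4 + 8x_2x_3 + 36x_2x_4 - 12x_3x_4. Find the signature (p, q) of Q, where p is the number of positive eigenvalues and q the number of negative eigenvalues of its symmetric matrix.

The associated matrix is A = [[-34, -14, 8, 24], [-14, -23, 4, 18], [8, 4, -2, -6], [24, 18, -6, -21]].
Symmetric row and column elimination reduces A to a congruent diagonal form with pivots -34, -293/17, -26/293, -3/13.
Counting signs: 4 negative.

(0, 4)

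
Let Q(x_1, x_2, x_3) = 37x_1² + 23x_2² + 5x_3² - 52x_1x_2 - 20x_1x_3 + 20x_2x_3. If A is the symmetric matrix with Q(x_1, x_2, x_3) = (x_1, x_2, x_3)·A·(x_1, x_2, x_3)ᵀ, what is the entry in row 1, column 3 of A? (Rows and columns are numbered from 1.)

The coefficient of x_1·x_3 in Q is -20. For a symmetric A this equals A[1,3] + A[3,1] = 2·A[1,3].
So A[1,3] = -20/2 = -10.

-10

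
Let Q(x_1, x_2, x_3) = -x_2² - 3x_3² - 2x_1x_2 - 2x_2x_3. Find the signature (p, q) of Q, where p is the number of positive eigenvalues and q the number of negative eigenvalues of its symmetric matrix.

(1, 2)

The symmetric matrix is A = [[0, -1, 0], [-1, -1, -1], [0, -1, -3]].
By Sylvester's law of inertia any congruent diagonalization of A has 1 positive, 2 negative and 0 zero entries.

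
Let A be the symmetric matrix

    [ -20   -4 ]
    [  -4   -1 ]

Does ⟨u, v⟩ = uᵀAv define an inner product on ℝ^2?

no

Leading principal minors: Δ_1 = -20, Δ_2 = 4.
The signs alternate starting with Δ_1 < 0, so by Sylvester's criterion Q is negative definite.
⟨·,·⟩ is an inner product exactly when A is positive definite.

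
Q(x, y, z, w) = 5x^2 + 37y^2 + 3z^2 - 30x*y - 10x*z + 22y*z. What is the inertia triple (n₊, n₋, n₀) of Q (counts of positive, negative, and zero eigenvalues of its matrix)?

(1, 1, 2)

The associated matrix is A = [[5, -15, -5, 0], [-15, 37, 11, 0], [-5, 11, 3, 0], [0, 0, 0, 0]].
Congruent diagonalization of A (simultaneous row and column reduction) yields pivots 5, -8, 0, 0.
So there are 1 positive, 1 negative, 2 zero pivots.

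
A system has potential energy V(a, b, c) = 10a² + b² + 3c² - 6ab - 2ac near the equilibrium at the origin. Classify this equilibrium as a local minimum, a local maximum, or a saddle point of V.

The Hessian at the origin is H = [[20, -6, -2], [-6, 2, 0], [-2, 0, 6]].
An LDLᵀ factorisation of H has diagonal entries 20, 1/5, 4.
That gives 3 positive pivots.
H is positive definite, so the origin is a strict local minimum.

local minimum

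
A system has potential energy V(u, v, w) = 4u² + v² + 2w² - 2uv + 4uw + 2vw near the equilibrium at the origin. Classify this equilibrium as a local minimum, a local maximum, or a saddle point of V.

saddle point

The Hessian at the origin is H = [[8, -2, 4], [-2, 2, 2], [4, 2, 4]].
Applying the same elementary operations to the rows and columns of H produces a congruent diagonal matrix with entries 8, 3/2, -4.
That gives 2 positive, 1 negative pivots.
H is indefinite, so the origin is a saddle point.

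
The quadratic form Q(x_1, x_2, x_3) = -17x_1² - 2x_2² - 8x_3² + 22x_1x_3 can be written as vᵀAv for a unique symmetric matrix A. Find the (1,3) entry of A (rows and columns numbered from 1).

11

The coefficient of x_1·x_3 in Q is 22. For a symmetric A this equals A[1,3] + A[3,1] = 2·A[1,3].
So A[1,3] = 22/2 = 11.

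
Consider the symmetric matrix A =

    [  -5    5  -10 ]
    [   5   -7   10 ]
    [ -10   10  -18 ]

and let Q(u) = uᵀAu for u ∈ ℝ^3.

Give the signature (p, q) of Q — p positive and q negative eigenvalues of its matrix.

(1, 2)

Row-reducing A symmetrically gives the diagonal entries -5, -2, 2.
So there are 1 positive, 2 negative pivots.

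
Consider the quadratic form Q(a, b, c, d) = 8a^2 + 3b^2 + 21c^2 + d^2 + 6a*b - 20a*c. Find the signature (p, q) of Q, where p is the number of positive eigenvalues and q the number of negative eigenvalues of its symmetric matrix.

The symmetric matrix is A = [[8, 3, -10, 0], [3, 3, 0, 0], [-10, 0, 21, 0], [0, 0, 0, 1]].
Congruent diagonalization of A (simultaneous row and column reduction) yields pivots 8, 15/8, 1, 1.
Counting signs: 4 positive.

(4, 0)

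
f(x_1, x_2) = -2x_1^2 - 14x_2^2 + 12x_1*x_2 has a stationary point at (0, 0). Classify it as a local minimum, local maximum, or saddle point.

The Hessian at the origin is H = [[-4, 12], [12, -28]].
det H = -4·-28 − (12)² = -32 < 0, so H is indefinite.
Therefore the origin is a saddle point.

saddle point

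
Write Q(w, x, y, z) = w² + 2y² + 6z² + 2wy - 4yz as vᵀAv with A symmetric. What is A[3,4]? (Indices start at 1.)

The coefficient of y·z in Q is -4. For a symmetric A this equals A[3,4] + A[4,3] = 2·A[3,4].
So A[3,4] = -4/2 = -2.

-2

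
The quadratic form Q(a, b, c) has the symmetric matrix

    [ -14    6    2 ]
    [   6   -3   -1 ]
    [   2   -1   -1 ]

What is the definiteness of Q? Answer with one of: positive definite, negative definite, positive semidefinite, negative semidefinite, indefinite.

negative definite

Symmetric row and column elimination reduces A to a congruent diagonal form with pivots -14, -3/7, -2/3.
So there are 3 negative pivots.
Hence Q is negative definite.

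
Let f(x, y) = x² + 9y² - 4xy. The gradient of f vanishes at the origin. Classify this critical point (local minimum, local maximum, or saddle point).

local minimum

The Hessian at the origin is H = [[2, -4], [-4, 18]].
det H = 2·18 − (-4)² = 20 > 0 and H[1,1] = 2 > 0, so H is positive definite.
Therefore the origin is a local minimum.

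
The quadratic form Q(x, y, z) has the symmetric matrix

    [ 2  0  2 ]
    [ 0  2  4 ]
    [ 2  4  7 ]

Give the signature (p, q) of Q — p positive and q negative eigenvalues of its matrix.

An LDLᵀ factorisation of A has diagonal entries 2, 2, -3.
That gives 2 positive, 1 negative pivots.

(2, 1)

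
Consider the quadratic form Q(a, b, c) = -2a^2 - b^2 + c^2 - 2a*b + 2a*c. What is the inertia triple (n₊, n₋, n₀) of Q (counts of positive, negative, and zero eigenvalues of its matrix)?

The associated matrix is A = [[-2, -1, 1], [-1, -1, 0], [1, 0, 1]].
An LDLᵀ factorisation of A has diagonal entries -2, -1/2, 2.
Counting signs: 1 positive, 2 negative.

(1, 2, 0)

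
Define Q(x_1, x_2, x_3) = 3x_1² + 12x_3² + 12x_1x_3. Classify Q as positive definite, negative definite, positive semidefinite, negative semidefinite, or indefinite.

Write A = [[3, 0, 6], [0, 0, 0], [6, 0, 12]].
Symmetric row and column elimination reduces A to a congruent diagonal form with pivots 3, 0, 0.
So there are 1 positive, 2 zero pivots.
Hence Q is positive semidefinite.

positive semidefinite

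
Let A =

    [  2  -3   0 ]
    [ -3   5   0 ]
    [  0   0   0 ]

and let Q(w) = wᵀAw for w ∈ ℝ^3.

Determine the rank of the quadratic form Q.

2

Symmetric row and column elimination reduces A to a congruent diagonal form with pivots 2, 1/2, 0.
Counting signs: 2 positive, 1 zero.
The rank is the number of nonzero pivots: 2.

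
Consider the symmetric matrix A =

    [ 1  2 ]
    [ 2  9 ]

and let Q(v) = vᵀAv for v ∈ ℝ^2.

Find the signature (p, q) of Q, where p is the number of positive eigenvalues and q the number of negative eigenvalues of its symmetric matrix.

Row-reducing A symmetrically gives the diagonal entries 1, 5.
That gives 2 positive pivots.

(2, 0)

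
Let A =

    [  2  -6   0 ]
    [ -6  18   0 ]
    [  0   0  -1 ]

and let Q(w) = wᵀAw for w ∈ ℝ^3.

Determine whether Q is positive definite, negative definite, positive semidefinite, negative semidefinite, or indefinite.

Congruent diagonalization of A (simultaneous row and column reduction) yields pivots 2, 0, -1.
Counting signs: 1 positive, 1 negative, 1 zero.
Hence Q is indefinite.

indefinite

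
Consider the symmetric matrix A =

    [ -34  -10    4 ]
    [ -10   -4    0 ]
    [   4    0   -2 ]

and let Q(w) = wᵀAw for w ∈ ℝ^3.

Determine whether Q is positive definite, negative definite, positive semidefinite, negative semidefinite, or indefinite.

negative definite

An LDLᵀ factorisation of A has diagonal entries -34, -18/17, -2/9.
That gives 3 negative pivots.
Hence Q is negative definite.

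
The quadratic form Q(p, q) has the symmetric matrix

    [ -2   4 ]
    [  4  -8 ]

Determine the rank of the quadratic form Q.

Applying the same elementary operations to the rows and columns of A produces a congruent diagonal matrix with entries -2, 0.
So there are 1 negative, 1 zero pivots.
The rank is the number of nonzero pivots: 1.

1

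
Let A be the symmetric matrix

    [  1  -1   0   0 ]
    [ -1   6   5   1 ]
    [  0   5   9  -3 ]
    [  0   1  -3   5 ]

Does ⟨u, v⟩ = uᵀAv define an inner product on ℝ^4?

yes

Applying the same elementary operations to the rows and columns of A produces a congruent diagonal matrix with entries 1, 5, 4, 4/5.
Counting signs: 4 positive.
Hence Q is positive definite.
⟨·,·⟩ is an inner product exactly when A is positive definite.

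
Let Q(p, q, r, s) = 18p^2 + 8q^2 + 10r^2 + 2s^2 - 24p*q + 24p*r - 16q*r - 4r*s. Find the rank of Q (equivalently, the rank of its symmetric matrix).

The associated matrix is A = [[18, -12, 12, 0], [-12, 8, -8, 0], [12, -8, 10, -2], [0, 0, -2, 2]].
Applying the same elementary operations to the rows and columns of A produces a congruent diagonal matrix with entries 18, 0, 2, 0.
So there are 2 positive, 2 zero pivots.
The rank is the number of nonzero pivots: 2.

2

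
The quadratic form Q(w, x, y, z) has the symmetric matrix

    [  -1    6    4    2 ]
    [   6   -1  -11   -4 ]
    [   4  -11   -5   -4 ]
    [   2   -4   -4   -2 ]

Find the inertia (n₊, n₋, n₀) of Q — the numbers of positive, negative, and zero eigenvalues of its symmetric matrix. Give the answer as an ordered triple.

(2, 1, 1)

Applying the same elementary operations to the rows and columns of A produces a congruent diagonal matrix with entries -1, 35, 216/35, 0.
So there are 2 positive, 1 negative, 1 zero pivots.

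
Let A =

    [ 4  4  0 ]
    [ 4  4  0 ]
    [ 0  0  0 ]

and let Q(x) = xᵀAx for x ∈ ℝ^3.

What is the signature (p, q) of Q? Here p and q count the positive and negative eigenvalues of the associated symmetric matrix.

(1, 0)

Congruent diagonalization of A (simultaneous row and column reduction) yields pivots 4, 0, 0.
Counting signs: 1 positive, 2 zero.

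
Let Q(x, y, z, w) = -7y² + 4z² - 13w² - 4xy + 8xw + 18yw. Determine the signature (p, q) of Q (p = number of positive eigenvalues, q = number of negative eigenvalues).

(2, 2)

The symmetric matrix is A = [[0, -2, 0, 4], [-2, -7, 0, 9], [0, 0, 4, 0], [4, 9, 0, -13]].
By Sylvester's law of inertia any congruent diagonalization of A has 2 positive, 2 negative and 0 zero entries.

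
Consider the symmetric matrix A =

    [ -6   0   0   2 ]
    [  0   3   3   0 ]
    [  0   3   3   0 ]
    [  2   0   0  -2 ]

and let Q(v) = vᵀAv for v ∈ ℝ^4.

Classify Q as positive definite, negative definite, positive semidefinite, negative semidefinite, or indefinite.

indefinite

Row-reducing A symmetrically gives the diagonal entries -6, 3, 0, -4/3.
That gives 1 positive, 2 negative, 1 zero pivots.
Hence Q is indefinite.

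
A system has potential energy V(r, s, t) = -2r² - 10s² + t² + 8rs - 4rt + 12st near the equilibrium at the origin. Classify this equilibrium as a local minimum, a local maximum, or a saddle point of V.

The Hessian at the origin is H = [[-4, 8, -4], [8, -20, 12], [-4, 12, 2]].
Congruent diagonalization of H (simultaneous row and column reduction) yields pivots -4, -4, 10.
So there are 1 positive, 2 negative pivots.
H is indefinite, so the origin is a saddle point.

saddle point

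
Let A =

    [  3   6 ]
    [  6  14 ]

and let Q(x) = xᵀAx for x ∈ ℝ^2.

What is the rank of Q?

Row-reducing A symmetrically gives the diagonal entries 3, 2.
So there are 2 positive pivots.
The rank is the number of nonzero pivots: 2.

2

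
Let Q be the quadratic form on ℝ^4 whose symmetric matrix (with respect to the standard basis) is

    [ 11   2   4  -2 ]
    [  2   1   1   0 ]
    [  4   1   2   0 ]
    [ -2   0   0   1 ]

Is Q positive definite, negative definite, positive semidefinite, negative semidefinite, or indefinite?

Congruent diagonalization of A (simultaneous row and column reduction) yields pivots 11, 7/11, 3/7, -1/3.
So there are 3 positive, 1 negative pivots.
Hence Q is indefinite.

indefinite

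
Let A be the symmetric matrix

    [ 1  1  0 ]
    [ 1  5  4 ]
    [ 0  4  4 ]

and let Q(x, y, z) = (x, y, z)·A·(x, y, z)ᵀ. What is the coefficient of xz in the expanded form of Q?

The coefficient of xz is A[1,3] + A[3,1] = 2·0 = 0.

0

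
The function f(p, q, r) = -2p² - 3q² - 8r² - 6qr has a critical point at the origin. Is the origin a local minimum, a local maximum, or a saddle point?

The Hessian at the origin is H = [[-4, 0, 0], [0, -6, -6], [0, -6, -16]].
Symmetric row and column elimination reduces H to a congruent diagonal form with pivots -4, -6, -10.
Counting signs: 3 negative.
H is negative definite, so the origin is a strict local maximum.

local maximum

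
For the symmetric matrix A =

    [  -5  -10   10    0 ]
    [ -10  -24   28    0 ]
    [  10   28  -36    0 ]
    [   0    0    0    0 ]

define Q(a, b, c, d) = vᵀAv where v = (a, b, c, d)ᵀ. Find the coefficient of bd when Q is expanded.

The coefficient of bd is A[2,4] + A[4,2] = 2·0 = 0.

0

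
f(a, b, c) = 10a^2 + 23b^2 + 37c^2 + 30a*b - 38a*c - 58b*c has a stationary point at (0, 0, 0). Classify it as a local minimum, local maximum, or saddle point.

The Hessian at the origin is H = [[20, 30, -38], [30, 46, -58], [-38, -58, 74]].
Applying the same elementary operations to the rows and columns of H produces a congruent diagonal matrix with entries 20, 1, 4/5.
So there are 3 positive pivots.
H is positive definite, so the origin is a strict local minimum.

local minimum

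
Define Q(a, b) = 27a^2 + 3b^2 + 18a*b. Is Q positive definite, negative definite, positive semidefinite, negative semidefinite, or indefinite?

The associated matrix is A = [[27, 9], [9, 3]].
Row-reducing A symmetrically gives the diagonal entries 27, 0.
That gives 1 positive, 1 zero pivots.
Hence Q is positive semidefinite.

positive semidefinite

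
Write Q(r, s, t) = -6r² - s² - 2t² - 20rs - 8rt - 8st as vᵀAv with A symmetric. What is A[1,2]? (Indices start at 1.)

-10

The coefficient of r·s in Q is -20. For a symmetric A this equals A[1,2] + A[2,1] = 2·A[1,2].
So A[1,2] = -20/2 = -10.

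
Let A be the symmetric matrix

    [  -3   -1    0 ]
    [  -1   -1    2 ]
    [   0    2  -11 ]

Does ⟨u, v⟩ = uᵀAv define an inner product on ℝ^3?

Symmetric row and column elimination reduces A to a congruent diagonal form with pivots -3, -2/3, -5.
Counting signs: 3 negative.
Hence Q is negative definite.
⟨·,·⟩ is an inner product exactly when A is positive definite.

no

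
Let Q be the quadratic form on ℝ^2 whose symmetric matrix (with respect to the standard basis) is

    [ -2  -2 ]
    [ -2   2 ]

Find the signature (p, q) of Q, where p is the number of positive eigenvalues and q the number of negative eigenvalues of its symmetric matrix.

Applying the same elementary operations to the rows and columns of A produces a congruent diagonal matrix with entries -2, 4.
So there are 1 positive, 1 negative pivots.

(1, 1)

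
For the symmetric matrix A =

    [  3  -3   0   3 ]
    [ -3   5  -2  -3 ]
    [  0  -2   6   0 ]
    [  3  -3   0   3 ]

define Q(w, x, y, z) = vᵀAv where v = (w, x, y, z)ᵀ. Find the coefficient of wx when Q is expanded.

The coefficient of wx is A[1,2] + A[2,1] = 2·(-3) = -6.

-6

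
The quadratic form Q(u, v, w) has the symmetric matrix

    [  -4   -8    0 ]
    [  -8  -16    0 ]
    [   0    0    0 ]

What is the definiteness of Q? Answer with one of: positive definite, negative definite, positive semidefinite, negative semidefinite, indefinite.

negative semidefinite

Congruent diagonalization of A (simultaneous row and column reduction) yields pivots -4, 0, 0.
That gives 1 negative, 2 zero pivots.
Hence Q is negative semidefinite.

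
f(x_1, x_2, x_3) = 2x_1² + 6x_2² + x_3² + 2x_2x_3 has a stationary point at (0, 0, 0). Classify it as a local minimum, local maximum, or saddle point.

The Hessian at the origin is H = [[4, 0, 0], [0, 12, 2], [0, 2, 2]].
Row-reducing H symmetrically gives the diagonal entries 4, 12, 5/3.
So there are 3 positive pivots.
H is positive definite, so the origin is a strict local minimum.

local minimum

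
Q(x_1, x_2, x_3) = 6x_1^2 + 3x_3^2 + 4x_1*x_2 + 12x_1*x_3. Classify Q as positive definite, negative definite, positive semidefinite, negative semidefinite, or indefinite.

Write A = [[6, 2, 6], [2, 0, 0], [6, 0, 3]].
Row-reducing A symmetrically gives the diagonal entries 6, -2/3, 3.
Counting signs: 2 positive, 1 negative.
Hence Q is indefinite.

indefinite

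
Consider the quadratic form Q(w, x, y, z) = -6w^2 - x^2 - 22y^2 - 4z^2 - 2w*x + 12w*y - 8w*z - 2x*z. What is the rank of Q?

4

The associated matrix is A = [[-6, -1, 6, -4], [-1, -1, 0, -1], [6, 0, -22, 0], [-4, -1, 0, -4]].
Applying the same elementary operations to the rows and columns of A produces a congruent diagonal matrix with entries -6, -5/6, -74/5, -12/37.
Counting signs: 4 negative.
The rank is the number of nonzero pivots: 4.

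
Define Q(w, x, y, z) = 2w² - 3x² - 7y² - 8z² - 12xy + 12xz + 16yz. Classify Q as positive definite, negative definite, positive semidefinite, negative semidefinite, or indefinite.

indefinite

The associated matrix is A = [[2, 0, 0, 0], [0, -3, -6, 6], [0, -6, -7, 8], [0, 6, 8, -8]].
An LDLᵀ factorisation of A has diagonal entries 2, -3, 5, 4/5.
That gives 3 positive, 1 negative pivots.
Hence Q is indefinite.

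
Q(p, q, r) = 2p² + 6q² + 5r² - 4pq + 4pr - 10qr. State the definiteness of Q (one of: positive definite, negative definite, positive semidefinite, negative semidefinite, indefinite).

The symmetric matrix of Q is A = [[2, -2, 2], [-2, 6, -5], [2, -5, 5]].
Leading principal minors: Δ_1 = 2, Δ_2 = 8, Δ_3 = 6.
All leading principal minors are positive, so by Sylvester's criterion Q is positive definite.

positive definite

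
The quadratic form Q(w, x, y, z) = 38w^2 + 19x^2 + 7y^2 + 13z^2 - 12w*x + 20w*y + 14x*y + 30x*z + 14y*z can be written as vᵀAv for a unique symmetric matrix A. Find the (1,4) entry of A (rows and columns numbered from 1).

0

The coefficient of w·z in Q is 0. For a symmetric A this equals A[1,4] + A[4,1] = 2·A[1,4].
So A[1,4] = 0/2 = 0.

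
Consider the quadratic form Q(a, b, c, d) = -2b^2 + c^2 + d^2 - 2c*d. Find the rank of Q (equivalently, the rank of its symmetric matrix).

The symmetric matrix is A = [[0, 0, 0, 0], [0, -2, 0, 0], [0, 0, 1, -1], [0, 0, -1, 1]].
Congruent diagonalization of A (simultaneous row and column reduction) yields pivots 0, -2, 1, 0.
That gives 1 positive, 1 negative, 2 zero pivots.
The rank is the number of nonzero pivots: 2.

2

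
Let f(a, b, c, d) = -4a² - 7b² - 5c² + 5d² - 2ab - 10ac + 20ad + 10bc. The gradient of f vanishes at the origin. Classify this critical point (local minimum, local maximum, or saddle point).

The Hessian at the origin is H = [[-8, -2, -10, 20], [-2, -14, 10, 0], [-10, 10, -10, 0], [20, 0, 0, 10]].
Applying the same elementary operations to the rows and columns of H produces a congruent diagonal matrix with entries -8, -27/2, 380/27, -10/19.
That gives 1 positive, 3 negative pivots.
H is indefinite, so the origin is a saddle point.

saddle point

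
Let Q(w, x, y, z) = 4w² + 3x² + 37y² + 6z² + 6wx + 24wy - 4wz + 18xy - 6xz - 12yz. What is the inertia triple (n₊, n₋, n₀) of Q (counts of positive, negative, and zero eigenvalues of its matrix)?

The associated matrix is A = [[4, 3, 12, -2], [3, 3, 9, -3], [12, 9, 37, -6], [-2, -3, -6, 6]].
Row-reducing A symmetrically gives the diagonal entries 4, 3/4, 1, 2.
That gives 4 positive pivots.

(4, 0, 0)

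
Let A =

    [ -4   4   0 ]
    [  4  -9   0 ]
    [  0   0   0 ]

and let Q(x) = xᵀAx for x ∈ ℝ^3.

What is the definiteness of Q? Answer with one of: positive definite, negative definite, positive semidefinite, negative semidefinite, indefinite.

negative semidefinite

Congruent diagonalization of A (simultaneous row and column reduction) yields pivots -4, -5, 0.
So there are 2 negative, 1 zero pivots.
Hence Q is negative semidefinite.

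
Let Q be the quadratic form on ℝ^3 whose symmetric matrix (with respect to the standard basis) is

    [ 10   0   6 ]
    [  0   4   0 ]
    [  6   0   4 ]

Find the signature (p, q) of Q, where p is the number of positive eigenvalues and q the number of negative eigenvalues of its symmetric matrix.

Row-reducing A symmetrically gives the diagonal entries 10, 4, 2/5.
So there are 3 positive pivots.

(3, 0)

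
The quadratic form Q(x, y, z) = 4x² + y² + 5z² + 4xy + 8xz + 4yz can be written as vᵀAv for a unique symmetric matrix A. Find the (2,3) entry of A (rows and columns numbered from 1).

2

The coefficient of y·z in Q is 4. For a symmetric A this equals A[2,3] + A[3,2] = 2·A[2,3].
So A[2,3] = 4/2 = 2.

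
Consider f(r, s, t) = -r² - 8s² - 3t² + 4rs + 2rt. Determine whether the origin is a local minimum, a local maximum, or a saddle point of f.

local maximum

The Hessian at the origin is H = [[-2, 4, 2], [4, -16, 0], [2, 0, -6]].
Row-reducing H symmetrically gives the diagonal entries -2, -8, -2.
That gives 3 negative pivots.
H is negative definite, so the origin is a strict local maximum.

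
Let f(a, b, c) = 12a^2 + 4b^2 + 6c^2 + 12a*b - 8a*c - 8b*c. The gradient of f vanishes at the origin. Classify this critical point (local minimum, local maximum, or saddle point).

local minimum

The Hessian at the origin is H = [[24, 12, -8], [12, 8, -8], [-8, -8, 12]].
An LDLᵀ factorisation of H has diagonal entries 24, 2, 4/3.
So there are 3 positive pivots.
H is positive definite, so the origin is a strict local minimum.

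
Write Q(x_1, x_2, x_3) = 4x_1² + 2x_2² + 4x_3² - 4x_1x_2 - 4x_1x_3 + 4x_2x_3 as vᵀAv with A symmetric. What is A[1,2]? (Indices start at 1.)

The coefficient of x_1·x_2 in Q is -4. For a symmetric A this equals A[1,2] + A[2,1] = 2·A[1,2].
So A[1,2] = -4/2 = -2.

-2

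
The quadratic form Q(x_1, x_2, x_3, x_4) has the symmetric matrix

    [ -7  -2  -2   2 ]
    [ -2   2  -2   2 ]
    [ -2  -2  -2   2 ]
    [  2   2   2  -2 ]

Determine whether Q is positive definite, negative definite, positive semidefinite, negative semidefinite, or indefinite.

indefinite

Symmetric row and column elimination reduces A to a congruent diagonal form with pivots -7, 18/7, -20/9, 0.
Counting signs: 1 positive, 2 negative, 1 zero.
Hence Q is indefinite.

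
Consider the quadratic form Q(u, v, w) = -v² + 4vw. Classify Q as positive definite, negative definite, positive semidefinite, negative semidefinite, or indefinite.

indefinite

The symmetric matrix is A = [[0, 0, 0], [0, -1, 2], [0, 2, 0]].
Row-reducing A symmetrically gives the diagonal entries 0, -1, 4.
So there are 1 positive, 1 negative, 1 zero pivots.
Hence Q is indefinite.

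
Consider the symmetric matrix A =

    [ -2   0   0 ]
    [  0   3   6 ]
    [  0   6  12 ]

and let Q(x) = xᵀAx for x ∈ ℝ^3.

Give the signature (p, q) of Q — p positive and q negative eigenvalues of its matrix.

Applying the same elementary operations to the rows and columns of A produces a congruent diagonal matrix with entries -2, 3, 0.
Counting signs: 1 positive, 1 negative, 1 zero.

(1, 1)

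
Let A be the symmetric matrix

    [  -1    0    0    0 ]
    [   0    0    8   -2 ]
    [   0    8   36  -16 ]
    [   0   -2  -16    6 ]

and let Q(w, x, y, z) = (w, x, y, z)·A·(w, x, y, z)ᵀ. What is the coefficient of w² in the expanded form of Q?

-1

The coefficient of w² is the diagonal entry A[1,1] = -1.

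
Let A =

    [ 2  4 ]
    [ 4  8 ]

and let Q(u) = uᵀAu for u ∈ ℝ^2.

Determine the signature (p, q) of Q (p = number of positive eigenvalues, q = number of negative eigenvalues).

Row-reducing A symmetrically gives the diagonal entries 2, 0.
Counting signs: 1 positive, 1 zero.

(1, 0)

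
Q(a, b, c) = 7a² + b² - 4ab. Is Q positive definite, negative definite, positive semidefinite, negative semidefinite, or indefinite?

positive semidefinite

The symmetric matrix is A = [[7, -2, 0], [-2, 1, 0], [0, 0, 0]].
Row-reducing A symmetrically gives the diagonal entries 7, 3/7, 0.
That gives 2 positive, 1 zero pivots.
Hence Q is positive semidefinite.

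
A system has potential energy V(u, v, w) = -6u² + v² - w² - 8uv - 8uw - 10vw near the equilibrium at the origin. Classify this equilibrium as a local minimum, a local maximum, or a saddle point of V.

saddle point

The Hessian at the origin is H = [[-12, -8, -8], [-8, 2, -10], [-8, -10, -2]].
Row-reducing H symmetrically gives the diagonal entries -12, 22/3, 4/11.
So there are 2 positive, 1 negative pivots.
H is indefinite, so the origin is a saddle point.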